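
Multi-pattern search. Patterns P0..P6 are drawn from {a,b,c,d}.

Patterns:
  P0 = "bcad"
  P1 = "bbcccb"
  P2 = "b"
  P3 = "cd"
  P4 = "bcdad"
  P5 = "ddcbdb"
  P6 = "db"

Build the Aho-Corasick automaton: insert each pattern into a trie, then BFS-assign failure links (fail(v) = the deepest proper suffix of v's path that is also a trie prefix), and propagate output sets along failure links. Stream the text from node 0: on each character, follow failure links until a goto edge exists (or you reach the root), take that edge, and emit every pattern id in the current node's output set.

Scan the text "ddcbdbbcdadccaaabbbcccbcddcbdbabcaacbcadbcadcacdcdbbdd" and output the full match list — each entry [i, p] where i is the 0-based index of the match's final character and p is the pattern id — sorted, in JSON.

Build automaton:
Trie (insert patterns):
  0='ε' goto b→1 c→10 d→15
  1='b' goto b→5 c→2  ←P2
  2='bc' goto a→3 d→12
  3='bca' goto d→4
  4='bcad' goto ·  ←P0
  5='bb' goto c→6
  6='bbc' goto c→7
  7='bbcc' goto c→8
  8='bbccc' goto b→9
  9='bbcccb' goto ·  ←P1
  10='c' goto d→11
  11='cd' goto ·  ←P3
  12='bcd' goto a→13
  13='bcda' goto d→14
  14='bcdad' goto ·  ←P4
  15='d' goto b→21 d→16
  16='dd' goto c→17
  17='ddc' goto b→18
  18='ddcb' goto d→19
  19='ddcbd' goto b→20
  20='ddcbdb' goto ·  ←P5
  21='db' goto ·  ←P6

Failure links (BFS by depth):
  fail(1) 'b': from fail(0)=0 chase 'b': 0 ⇒ 0;  out={2}∪out(0)={2}
  fail(10) 'c': from fail(0)=0 chase 'c': 0 ⇒ 0;  out=∅∪out(0)=∅
  fail(15) 'd': from fail(0)=0 chase 'd': 0 ⇒ 0;  out=∅∪out(0)=∅
  fail(2) 'bc': from fail(1)=0 chase 'c': 0 ⇒ 10;  out=∅∪out(10)=∅
  fail(5) 'bb': from fail(1)=0 chase 'b': 0 ⇒ 1;  out=∅∪out(1)={2}
  fail(11) 'cd': from fail(10)=0 chase 'd': 0 ⇒ 15;  out={3}∪out(15)={3}
  fail(16) 'dd': from fail(15)=0 chase 'd': 0 ⇒ 15;  out=∅∪out(15)=∅
  fail(21) 'db': from fail(15)=0 chase 'b': 0 ⇒ 1;  out={6}∪out(1)={2,6}
  fail(3) 'bca': from fail(2)=10 chase 'a': 10→0 ⇒ 0;  out=∅∪out(0)=∅
  fail(6) 'bbc': from fail(5)=1 chase 'c': 1 ⇒ 2;  out=∅∪out(2)=∅
  fail(12) 'bcd': from fail(2)=10 chase 'd': 10 ⇒ 11;  out=∅∪out(11)={3}
  fail(17) 'ddc': from fail(16)=15 chase 'c': 15→0 ⇒ 10;  out=∅∪out(10)=∅
  fail(4) 'bcad': from fail(3)=0 chase 'd': 0 ⇒ 15;  out={0}∪out(15)={0}
  fail(7) 'bbcc': from fail(6)=2 chase 'c': 2→10→0 ⇒ 10;  out=∅∪out(10)=∅
  fail(13) 'bcda': from fail(12)=11 chase 'a': 11→15→0 ⇒ 0;  out=∅∪out(0)=∅
  fail(18) 'ddcb': from fail(17)=10 chase 'b': 10→0 ⇒ 1;  out=∅∪out(1)={2}
  fail(8) 'bbccc': from fail(7)=10 chase 'c': 10→0 ⇒ 10;  out=∅∪out(10)=∅
  fail(14) 'bcdad': from fail(13)=0 chase 'd': 0 ⇒ 15;  out={4}∪out(15)={4}
  fail(19) 'ddcbd': from fail(18)=1 chase 'd': 1→0 ⇒ 15;  out=∅∪out(15)=∅
  fail(9) 'bbcccb': from fail(8)=10 chase 'b': 10→0 ⇒ 1;  out={1}∪out(1)={1,2}
  fail(20) 'ddcbdb': from fail(19)=15 chase 'b': 15 ⇒ 21;  out={5}∪out(21)={2,5,6}

Run:
i=0 'd': node 0→15
i=1 'd': node 15→16
i=2 'c': node 16→17
i=3 'b': node 17→18  → match P2@[3:3]
i=4 'd': node 18→19
i=5 'b': node 19→20  → match P2@[5:5],P5@[0:5],P6@[4:5]
i=6 'b': node 20→5 (via fail)  → match P2@[6:6]
i=7 'c': node 5→6
i=8 'd': node 6→12 (via fail)  → match P3@[7:8]
i=9 'a': node 12→13
i=10 'd': node 13→14  → match P4@[6:10]
i=11 'c': node 14→10 (via fail)
i=12 'c': node 10→10 (via fail)
i=13 'a': node 10→0 (via fail)
i=14 'a': node 0→0
i=15 'a': node 0→0
i=16 'b': node 0→1  → match P2@[16:16]
i=17 'b': node 1→5  → match P2@[17:17]
i=18 'b': node 5→5 (via fail)  → match P2@[18:18]
i=19 'c': node 5→6
i=20 'c': node 6→7
i=21 'c': node 7→8
i=22 'b': node 8→9  → match P1@[17:22],P2@[22:22]
i=23 'c': node 9→2 (via fail)
i=24 'd': node 2→12  → match P3@[23:24]
i=25 'd': node 12→16 (via fail)
i=26 'c': node 16→17
i=27 'b': node 17→18  → match P2@[27:27]
i=28 'd': node 18→19
i=29 'b': node 19→20  → match P2@[29:29],P5@[24:29],P6@[28:29]
i=30 'a': node 20→0 (via fail)
i=31 'b': node 0→1  → match P2@[31:31]
i=32 'c': node 1→2
i=33 'a': node 2→3
i=34 'a': node 3→0 (via fail)
i=35 'c': node 0→10
i=36 'b': node 10→1 (via fail)  → match P2@[36:36]
i=37 'c': node 1→2
i=38 'a': node 2→3
i=39 'd': node 3→4  → match P0@[36:39]
i=40 'b': node 4→21 (via fail)  → match P2@[40:40],P6@[39:40]
i=41 'c': node 21→2 (via fail)
i=42 'a': node 2→3
i=43 'd': node 3→4  → match P0@[40:43]
i=44 'c': node 4→10 (via fail)
i=45 'a': node 10→0 (via fail)
i=46 'c': node 0→10
i=47 'd': node 10→11  → match P3@[46:47]
i=48 'c': node 11→10 (via fail)
i=49 'd': node 10→11  → match P3@[48:49]
i=50 'b': node 11→21 (via fail)  → match P2@[50:50],P6@[49:50]
i=51 'b': node 21→5 (via fail)  → match P2@[51:51]
i=52 'd': node 5→15 (via fail)
i=53 'd': node 15→16

All matches (sorted): [[3,2],[5,2],[5,5],[5,6],[6,2],[8,3],[10,4],[16,2],[17,2],[18,2],[22,1],[22,2],[24,3],[27,2],[29,2],[29,5],[29,6],[31,2],[36,2],[39,0],[40,2],[40,6],[43,0],[47,3],[49,3],[50,2],[50,6],[51,2]]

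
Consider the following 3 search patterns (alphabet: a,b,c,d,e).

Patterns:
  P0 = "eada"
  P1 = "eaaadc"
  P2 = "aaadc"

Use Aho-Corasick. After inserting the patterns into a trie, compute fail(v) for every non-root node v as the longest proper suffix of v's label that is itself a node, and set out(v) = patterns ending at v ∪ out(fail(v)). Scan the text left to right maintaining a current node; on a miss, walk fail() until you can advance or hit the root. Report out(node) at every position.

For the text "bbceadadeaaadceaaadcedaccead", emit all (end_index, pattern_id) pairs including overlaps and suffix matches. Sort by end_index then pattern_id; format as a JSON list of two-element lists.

Build automaton:
Trie nodes:
  n0 'ε': a→9 e→1
  n1 'e': a→2
  n2 'ea': a→5 d→3
  n3 'ead': a→4
  n4 'eada': ·  ←P0
  n5 'eaa': a→6
  n6 'eaaa': d→7
  n7 'eaaad': c→8
  n8 'eaaadc': ·  ←P1
  n9 'a': a→10
  n10 'aa': a→11
  n11 'aaa': d→12
  n12 'aaad': c→13
  n13 'aaadc': ·  ←P2

Failure links (BFS by depth):
  n1('e'): parent n0 fail=0; on 'e' 0 → fail=0;  out ∅∪∅=∅
  n9('a'): parent n0 fail=0; on 'a' 0 → fail=0;  out ∅∪∅=∅
  n2('ea'): parent n1 fail=0; on 'a' 0 → fail=9;  out ∅∪∅=∅
  n10('aa'): parent n9 fail=0; on 'a' 0 → fail=9;  out ∅∪∅=∅
  n3('ead'): parent n2 fail=9; on 'd' 9→0 → fail=0;  out ∅∪∅=∅
  n5('eaa'): parent n2 fail=9; on 'a' 9 → fail=10;  out ∅∪∅=∅
  n11('aaa'): parent n10 fail=9; on 'a' 9 → fail=10;  out ∅∪∅=∅
  n4('eada'): parent n3 fail=0; on 'a' 0 → fail=9;  out {0}∪∅={0}
  n6('eaaa'): parent n5 fail=10; on 'a' 10 → fail=11;  out ∅∪∅=∅
  n12('aaad'): parent n11 fail=10; on 'd' 10→9→0 → fail=0;  out ∅∪∅=∅
  n7('eaaad'): parent n6 fail=11; on 'd' 11 → fail=12;  out ∅∪∅=∅
  n13('aaadc'): parent n12 fail=0; on 'c' 0 → fail=0;  out {2}∪∅={2}
  n8('eaaadc'): parent n7 fail=12; on 'c' 12 → fail=13;  out {1}∪{2}={1,2}

Text stream:
i=0 'b': node 0→0
i=1 'b': node 0→0
i=2 'c': node 0→0
i=3 'e': node 0→1
i=4 'a': node 1→2
i=5 'd': node 2→3
i=6 'a': node 3→4  emit P0@[3:6]
i=7 'd': node 4→0 ·f
i=8 'e': node 0→1
i=9 'a': node 1→2
i=10 'a': node 2→5
i=11 'a': node 5→6
i=12 'd': node 6→7
i=13 'c': node 7→8  emit P1@[8:13],P2@[9:13]
i=14 'e': node 8→1 ·f
i=15 'a': node 1→2
i=16 'a': node 2→5
i=17 'a': node 5→6
i=18 'd': node 6→7
i=19 'c': node 7→8  emit P1@[14:19],P2@[15:19]
i=20 'e': node 8→1 ·f
i=21 'd': node 1→0 ·f
i=22 'a': node 0→9
i=23 'c': node 9→0 ·f
i=24 'c': node 0→0
i=25 'e': node 0→1
i=26 'a': node 1→2
i=27 'd': node 2→3

All matches (sorted): [[6,0],[13,1],[13,2],[19,1],[19,2]]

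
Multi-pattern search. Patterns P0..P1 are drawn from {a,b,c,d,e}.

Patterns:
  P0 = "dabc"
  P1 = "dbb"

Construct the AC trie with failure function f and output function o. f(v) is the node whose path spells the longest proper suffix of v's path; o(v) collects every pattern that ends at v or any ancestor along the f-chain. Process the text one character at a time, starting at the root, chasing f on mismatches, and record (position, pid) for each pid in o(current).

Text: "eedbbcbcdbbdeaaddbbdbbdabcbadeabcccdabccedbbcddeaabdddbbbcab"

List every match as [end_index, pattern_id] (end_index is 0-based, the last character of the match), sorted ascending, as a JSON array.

Build:
Trie (insert patterns):
  0='ε' goto d→1
  1='d' goto a→2 b→5
  2='da' goto b→3
  3='dab' goto c→4
  4='dabc' goto ·  ←P0
  5='db' goto b→6
  6='dbb' goto ·  ←P1

BFS fail/out derivation:
  fail(1) 'd': from fail(0)=0 chase 'd': 0 ⇒ 0;  out=∅∪out(0)=∅
  fail(2) 'da': from fail(1)=0 chase 'a': 0 ⇒ 0;  out=∅∪out(0)=∅
  fail(5) 'db': from fail(1)=0 chase 'b': 0 ⇒ 0;  out=∅∪out(0)=∅
  fail(3) 'dab': from fail(2)=0 chase 'b': 0 ⇒ 0;  out=∅∪out(0)=∅
  fail(6) 'dbb': from fail(5)=0 chase 'b': 0 ⇒ 0;  out={1}∪out(0)={1}
  fail(4) 'dabc': from fail(3)=0 chase 'c': 0 ⇒ 0;  out={0}∪out(0)={0}

Text stream:
pos 0 'e': at 0
pos 1 'e': at 0
pos 2 'd': at 1
pos 3 'b': at 5
pos 4 'b': at 6  → match P1@[2:4]
pos 5 'c': at 0 (via fail)
pos 6 'b': at 0
pos 7 'c': at 0
pos 8 'd': at 1
pos 9 'b': at 5
pos 10 'b': at 6  → match P1@[8:10]
pos 11 'd': at 1 (via fail)
pos 12 'e': at 0 (via fail)
pos 13 'a': at 0
pos 14 'a': at 0
pos 15 'd': at 1
pos 16 'd': at 1 (via fail)
pos 17 'b': at 5
pos 18 'b': at 6  → match P1@[16:18]
pos 19 'd': at 1 (via fail)
pos 20 'b': at 5
pos 21 'b': at 6  → match P1@[19:21]
pos 22 'd': at 1 (via fail)
pos 23 'a': at 2
pos 24 'b': at 3
pos 25 'c': at 4  → match P0@[22:25]
pos 26 'b': at 0 (via fail)
pos 27 'a': at 0
pos 28 'd': at 1
pos 29 'e': at 0 (via fail)
pos 30 'a': at 0
pos 31 'b': at 0
pos 32 'c': at 0
pos 33 'c': at 0
pos 34 'c': at 0
pos 35 'd': at 1
pos 36 'a': at 2
pos 37 'b': at 3
pos 38 'c': at 4  → match P0@[35:38]
pos 39 'c': at 0 (via fail)
pos 40 'e': at 0
pos 41 'd': at 1
pos 42 'b': at 5
pos 43 'b': at 6  → match P1@[41:43]
pos 44 'c': at 0 (via fail)
pos 45 'd': at 1
pos 46 'd': at 1 (via fail)
pos 47 'e': at 0 (via fail)
pos 48 'a': at 0
pos 49 'a': at 0
pos 50 'b': at 0
pos 51 'd': at 1
pos 52 'd': at 1 (via fail)
pos 53 'd': at 1 (via fail)
pos 54 'b': at 5
pos 55 'b': at 6  → match P1@[53:55]
pos 56 'b': at 0 (via fail)
pos 57 'c': at 0
pos 58 'a': at 0
pos 59 'b': at 0

All matches (sorted): [[4,1],[10,1],[18,1],[21,1],[25,0],[38,0],[43,1],[55,1]]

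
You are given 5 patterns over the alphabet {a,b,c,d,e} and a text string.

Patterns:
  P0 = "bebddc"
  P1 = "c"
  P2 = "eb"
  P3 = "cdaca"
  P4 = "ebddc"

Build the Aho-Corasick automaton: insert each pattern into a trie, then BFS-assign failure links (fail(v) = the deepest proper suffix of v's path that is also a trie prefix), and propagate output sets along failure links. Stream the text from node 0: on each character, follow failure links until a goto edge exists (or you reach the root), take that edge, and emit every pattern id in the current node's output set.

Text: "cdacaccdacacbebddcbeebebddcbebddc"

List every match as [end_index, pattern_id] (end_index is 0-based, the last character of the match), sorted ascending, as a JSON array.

Build automaton:
Trie (insert patterns):
  n0 'ε': b→1 c→7 e→8
  n1 'b': e→2
  n2 'be': b→3
  n3 'beb': d→4
  n4 'bebd': d→5
  n5 'bebdd': c→6
  n6 'bebddc': ·  ←P0
  n7 'c': d→10  ←P1
  n8 'e': b→9
  n9 'eb': d→14  ←P2
  n10 'cd': a→11
  n11 'cda': c→12
  n12 'cdac': a→13
  n13 'cdaca': ·  ←P3
  n14 'ebd': d→15
  n15 'ebdd': c→16
  n16 'ebddc': ·  ←P4

Failure links (BFS by depth):
  fail(1) 'b': from fail(0)=0 chase 'b': 0 ⇒ 0;  out=∅∪out(0)=∅
  fail(7) 'c': from fail(0)=0 chase 'c': 0 ⇒ 0;  out={1}∪out(0)={1}
  fail(8) 'e': from fail(0)=0 chase 'e': 0 ⇒ 0;  out=∅∪out(0)=∅
  fail(2) 'be': from fail(1)=0 chase 'e': 0 ⇒ 8;  out=∅∪out(8)=∅
  fail(9) 'eb': from fail(8)=0 chase 'b': 0 ⇒ 1;  out={2}∪out(1)={2}
  fail(10) 'cd': from fail(7)=0 chase 'd': 0 ⇒ 0;  out=∅∪out(0)=∅
  fail(3) 'beb': from fail(2)=8 chase 'b': 8 ⇒ 9;  out=∅∪out(9)={2}
  fail(11) 'cda': from fail(10)=0 chase 'a': 0 ⇒ 0;  out=∅∪out(0)=∅
  fail(14) 'ebd': from fail(9)=1 chase 'd': 1→0 ⇒ 0;  out=∅∪out(0)=∅
  fail(4) 'bebd': from fail(3)=9 chase 'd': 9 ⇒ 14;  out=∅∪out(14)=∅
  fail(12) 'cdac': from fail(11)=0 chase 'c': 0 ⇒ 7;  out=∅∪out(7)={1}
  fail(15) 'ebdd': from fail(14)=0 chase 'd': 0 ⇒ 0;  out=∅∪out(0)=∅
  fail(5) 'bebdd': from fail(4)=14 chase 'd': 14 ⇒ 15;  out=∅∪out(15)=∅
  fail(13) 'cdaca': from fail(12)=7 chase 'a': 7→0 ⇒ 0;  out={3}∪out(0)={3}
  fail(16) 'ebddc': from fail(15)=0 chase 'c': 0 ⇒ 7;  out={4}∪out(7)={1,4}
  fail(6) 'bebddc': from fail(5)=15 chase 'c': 15 ⇒ 16;  out={0}∪out(16)={0,1,4}

Scan:
i=0 'c': node 0→7  emit P1@[0:0]
i=1 'd': node 7→10
i=2 'a': node 10→11
i=3 'c': node 11→12  emit P1@[3:3]
i=4 'a': node 12→13  emit P3@[0:4]
i=5 'c': node 13→7 (via fail)  emit P1@[5:5]
i=6 'c': node 7→7 (via fail)  emit P1@[6:6]
i=7 'd': node 7→10
i=8 'a': node 10→11
i=9 'c': node 11→12  emit P1@[9:9]
i=10 'a': node 12→13  emit P3@[6:10]
i=11 'c': node 13→7 (via fail)  emit P1@[11:11]
i=12 'b': node 7→1 (via fail)
i=13 'e': node 1→2
i=14 'b': node 2→3  emit P2@[13:14]
i=15 'd': node 3→4
i=16 'd': node 4→5
i=17 'c': node 5→6  emit P0@[12:17],P1@[17:17],P4@[13:17]
i=18 'b': node 6→1 (via fail)
i=19 'e': node 1→2
i=20 'e': node 2→8 (via fail)
i=21 'b': node 8→9  emit P2@[20:21]
i=22 'e': node 9→2 (via fail)
i=23 'b': node 2→3  emit P2@[22:23]
i=24 'd': node 3→4
i=25 'd': node 4→5
i=26 'c': node 5→6  emit P0@[21:26],P1@[26:26],P4@[22:26]
i=27 'b': node 6→1 (via fail)
i=28 'e': node 1→2
i=29 'b': node 2→3  emit P2@[28:29]
i=30 'd': node 3→4
i=31 'd': node 4→5
i=32 'c': node 5→6  emit P0@[27:32],P1@[32:32],P4@[28:32]

All matches (sorted): [[0,1],[3,1],[4,3],[5,1],[6,1],[9,1],[10,3],[11,1],[14,2],[17,0],[17,1],[17,4],[21,2],[23,2],[26,0],[26,1],[26,4],[29,2],[32,0],[32,1],[32,4]]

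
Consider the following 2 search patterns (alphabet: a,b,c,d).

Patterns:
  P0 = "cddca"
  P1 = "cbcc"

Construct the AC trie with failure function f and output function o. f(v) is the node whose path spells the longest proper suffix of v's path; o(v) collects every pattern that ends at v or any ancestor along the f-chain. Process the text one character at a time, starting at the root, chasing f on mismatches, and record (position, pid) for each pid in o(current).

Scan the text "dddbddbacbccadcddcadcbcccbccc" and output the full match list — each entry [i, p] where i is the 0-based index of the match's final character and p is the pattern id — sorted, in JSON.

Construct AC machine:
Trie nodes:
  0='ε' goto c→1
  1='c' goto b→6 d→2
  2='cd' goto d→3
  3='cdd' goto c→4
  4='cddc' goto a→5
  5='cddca' goto ·  [P0 ends]
  6='cb' goto c→7
  7='cbc' goto c→8
  8='cbcc' goto ·  [P1 ends]

Failure links (BFS by depth):
  n1('c'): parent n0 fail=0; on 'c' 0 → fail=0;  out ∅∪∅=∅
  n2('cd'): parent n1 fail=0; on 'd' 0 → fail=0;  out ∅∪∅=∅
  n6('cb'): parent n1 fail=0; on 'b' 0 → fail=0;  out ∅∪∅=∅
  n3('cdd'): parent n2 fail=0; on 'd' 0 → fail=0;  out ∅∪∅=∅
  n7('cbc'): parent n6 fail=0; on 'c' 0 → fail=1;  out ∅∪∅=∅
  n4('cddc'): parent n3 fail=0; on 'c' 0 → fail=1;  out ∅∪∅=∅
  n8('cbcc'): parent n7 fail=1; on 'c' 1→0 → fail=1;  out {1}∪∅={1}
  n5('cddca'): parent n4 fail=1; on 'a' 1→0 → fail=0;  out {0}∪∅={0}

Text stream:
[0] read 'd'  n0⇒n0
[1] read 'd'  n0⇒n0
[2] read 'd'  n0⇒n0
[3] read 'b'  n0⇒n0
[4] read 'd'  n0⇒n0
[5] read 'd'  n0⇒n0
[6] read 'b'  n0⇒n0
[7] read 'a'  n0⇒n0
[8] read 'c'  n0⇒n1
[9] read 'b'  n1⇒n6
[10] read 'c'  n6⇒n7
[11] read 'c'  n7⇒n8  ** P1@[8:11]
[12] read 'a'  n8⇒n0 (fail-walked)
[13] read 'd'  n0⇒n0
[14] read 'c'  n0⇒n1
[15] read 'd'  n1⇒n2
[16] read 'd'  n2⇒n3
[17] read 'c'  n3⇒n4
[18] read 'a'  n4⇒n5  ** P0@[14:18]
[19] read 'd'  n5⇒n0 (fail-walked)
[20] read 'c'  n0⇒n1
[21] read 'b'  n1⇒n6
[22] read 'c'  n6⇒n7
[23] read 'c'  n7⇒n8  ** P1@[20:23]
[24] read 'c'  n8⇒n1 (fail-walked)
[25] read 'b'  n1⇒n6
[26] read 'c'  n6⇒n7
[27] read 'c'  n7⇒n8  ** P1@[24:27]
[28] read 'c'  n8⇒n1 (fail-walked)

Result: [[11,1],[18,0],[23,1],[27,1]]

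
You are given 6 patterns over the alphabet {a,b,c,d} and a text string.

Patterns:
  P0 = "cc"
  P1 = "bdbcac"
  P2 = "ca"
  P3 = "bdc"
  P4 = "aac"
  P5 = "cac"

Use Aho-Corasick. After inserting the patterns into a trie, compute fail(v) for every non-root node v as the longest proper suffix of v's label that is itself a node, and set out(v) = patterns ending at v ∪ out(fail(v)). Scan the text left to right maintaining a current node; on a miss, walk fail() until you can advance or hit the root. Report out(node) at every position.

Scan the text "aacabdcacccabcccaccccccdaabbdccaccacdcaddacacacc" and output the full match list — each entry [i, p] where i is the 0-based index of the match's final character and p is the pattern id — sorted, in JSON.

Construct AC machine:
Trie (insert patterns):
  n0 'ε': a→11 b→3 c→1
  n1 'c': a→9 c→2
  n2 'cc': ·  ←P0
  n3 'b': d→4
  n4 'bd': b→5 c→10
  n5 'bdb': c→6
  n6 'bdbc': a→7
  n7 'bdbca': c→8
  n8 'bdbcac': ·  ←P1
  n9 'ca': c→14  ←P2
  n10 'bdc': ·  ←P3
  n11 'a': a→12
  n12 'aa': c→13
  n13 'aac': ·  ←P4
  n14 'cac': ·  ←P5

BFS fail/out derivation:
  fail(1) 'c': from fail(0)=0 chase 'c': 0 ⇒ 0;  out=∅∪out(0)=∅
  fail(3) 'b': from fail(0)=0 chase 'b': 0 ⇒ 0;  out=∅∪out(0)=∅
  fail(11) 'a': from fail(0)=0 chase 'a': 0 ⇒ 0;  out=∅∪out(0)=∅
  fail(2) 'cc': from fail(1)=0 chase 'c': 0 ⇒ 1;  out={0}∪out(1)={0}
  fail(4) 'bd': from fail(3)=0 chase 'd': 0 ⇒ 0;  out=∅∪out(0)=∅
  fail(9) 'ca': from fail(1)=0 chase 'a': 0 ⇒ 11;  out={2}∪out(11)={2}
  fail(12) 'aa': from fail(11)=0 chase 'a': 0 ⇒ 11;  out=∅∪out(11)=∅
  fail(5) 'bdb': from fail(4)=0 chase 'b': 0 ⇒ 3;  out=∅∪out(3)=∅
  fail(10) 'bdc': from fail(4)=0 chase 'c': 0 ⇒ 1;  out={3}∪out(1)={3}
  fail(13) 'aac': from fail(12)=11 chase 'c': 11→0 ⇒ 1;  out={4}∪out(1)={4}
  fail(14) 'cac': from fail(9)=11 chase 'c': 11→0 ⇒ 1;  out={5}∪out(1)={5}
  fail(6) 'bdbc': from fail(5)=3 chase 'c': 3→0 ⇒ 1;  out=∅∪out(1)=∅
  fail(7) 'bdbca': from fail(6)=1 chase 'a': 1 ⇒ 9;  out=∅∪out(9)={2}
  fail(8) 'bdbcac': from fail(7)=9 chase 'c': 9 ⇒ 14;  out={1}∪out(14)={1,5}

Scan:
pos 0 'a': at 11
pos 1 'a': at 12
pos 2 'c': at 13  → match P4@[0:2]
pos 3 'a': at 9 (via fail)  → match P2@[2:3]
pos 4 'b': at 3 (via fail)
pos 5 'd': at 4
pos 6 'c': at 10  → match P3@[4:6]
pos 7 'a': at 9 (via fail)  → match P2@[6:7]
pos 8 'c': at 14  → match P5@[6:8]
pos 9 'c': at 2 (via fail)  → match P0@[8:9]
pos 10 'c': at 2 (via fail)  → match P0@[9:10]
pos 11 'a': at 9 (via fail)  → match P2@[10:11]
pos 12 'b': at 3 (via fail)
pos 13 'c': at 1 (via fail)
pos 14 'c': at 2  → match P0@[13:14]
pos 15 'c': at 2 (via fail)  → match P0@[14:15]
pos 16 'a': at 9 (via fail)  → match P2@[15:16]
pos 17 'c': at 14  → match P5@[15:17]
pos 18 'c': at 2 (via fail)  → match P0@[17:18]
pos 19 'c': at 2 (via fail)  → match P0@[18:19]
pos 20 'c': at 2 (via fail)  → match P0@[19:20]
pos 21 'c': at 2 (via fail)  → match P0@[20:21]
pos 22 'c': at 2 (via fail)  → match P0@[21:22]
pos 23 'd': at 0 (via fail)
pos 24 'a': at 11
pos 25 'a': at 12
pos 26 'b': at 3 (via fail)
pos 27 'b': at 3 (via fail)
pos 28 'd': at 4
pos 29 'c': at 10  → match P3@[27:29]
pos 30 'c': at 2 (via fail)  → match P0@[29:30]
pos 31 'a': at 9 (via fail)  → match P2@[30:31]
pos 32 'c': at 14  → match P5@[30:32]
pos 33 'c': at 2 (via fail)  → match P0@[32:33]
pos 34 'a': at 9 (via fail)  → match P2@[33:34]
pos 35 'c': at 14  → match P5@[33:35]
pos 36 'd': at 0 (via fail)
pos 37 'c': at 1
pos 38 'a': at 9  → match P2@[37:38]
pos 39 'd': at 0 (via fail)
pos 40 'd': at 0
pos 41 'a': at 11
pos 42 'c': at 1 (via fail)
pos 43 'a': at 9  → match P2@[42:43]
pos 44 'c': at 14  → match P5@[42:44]
pos 45 'a': at 9 (via fail)  → match P2@[44:45]
pos 46 'c': at 14  → match P5@[44:46]
pos 47 'c': at 2 (via fail)  → match P0@[46:47]

Result: [[2,4],[3,2],[6,3],[7,2],[8,5],[9,0],[10,0],[11,2],[14,0],[15,0],[16,2],[17,5],[18,0],[19,0],[20,0],[21,0],[22,0],[29,3],[30,0],[31,2],[32,5],[33,0],[34,2],[35,5],[38,2],[43,2],[44,5],[45,2],[46,5],[47,0]]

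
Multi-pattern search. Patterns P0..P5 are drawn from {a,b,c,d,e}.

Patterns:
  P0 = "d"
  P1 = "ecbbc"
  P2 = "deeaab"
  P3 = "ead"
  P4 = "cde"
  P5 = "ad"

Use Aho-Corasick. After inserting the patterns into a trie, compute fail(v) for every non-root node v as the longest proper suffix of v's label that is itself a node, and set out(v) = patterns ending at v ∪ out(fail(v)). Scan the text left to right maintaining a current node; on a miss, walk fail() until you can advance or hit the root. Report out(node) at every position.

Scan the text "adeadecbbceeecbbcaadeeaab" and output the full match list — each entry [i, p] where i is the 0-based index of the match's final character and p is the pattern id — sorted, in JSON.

Construct AC machine:
Trie nodes:
  n0 'ε': a→17 c→14 d→1 e→2
  n1 'd': e→7  ←P0
  n2 'e': a→12 c→3
  n3 'ec': b→4
  n4 'ecb': b→5
  n5 'ecbb': c→6
  n6 'ecbbc': ·  ←P1
  n7 'de': e→8
  n8 'dee': a→9
  n9 'deea': a→10
  n10 'deeaa': b→11
  n11 'deeaab': ·  ←P2
  n12 'ea': d→13
  n13 'ead': ·  ←P3
  n14 'c': d→15
  n15 'cd': e→16
  n16 'cde': ·  ←P4
  n17 'a': d→18
  n18 'ad': ·  ←P5

Failure links (BFS by depth):
  fail(1) 'd': from fail(0)=0 chase 'd': 0 ⇒ 0;  out={0}∪out(0)={0}
  fail(2) 'e': from fail(0)=0 chase 'e': 0 ⇒ 0;  out=∅∪out(0)=∅
  fail(14) 'c': from fail(0)=0 chase 'c': 0 ⇒ 0;  out=∅∪out(0)=∅
  fail(17) 'a': from fail(0)=0 chase 'a': 0 ⇒ 0;  out=∅∪out(0)=∅
  fail(3) 'ec': from fail(2)=0 chase 'c': 0 ⇒ 14;  out=∅∪out(14)=∅
  fail(7) 'de': from fail(1)=0 chase 'e': 0 ⇒ 2;  out=∅∪out(2)=∅
  fail(12) 'ea': from fail(2)=0 chase 'a': 0 ⇒ 17;  out=∅∪out(17)=∅
  fail(15) 'cd': from fail(14)=0 chase 'd': 0 ⇒ 1;  out=∅∪out(1)={0}
  fail(18) 'ad': from fail(17)=0 chase 'd': 0 ⇒ 1;  out={5}∪out(1)={0,5}
  fail(4) 'ecb': from fail(3)=14 chase 'b': 14→0 ⇒ 0;  out=∅∪out(0)=∅
  fail(8) 'dee': from fail(7)=2 chase 'e': 2→0 ⇒ 2;  out=∅∪out(2)=∅
  fail(13) 'ead': from fail(12)=17 chase 'd': 17 ⇒ 18;  out={3}∪out(18)={0,3,5}
  fail(16) 'cde': from fail(15)=1 chase 'e': 1 ⇒ 7;  out={4}∪out(7)={4}
  fail(5) 'ecbb': from fail(4)=0 chase 'b': 0 ⇒ 0;  out=∅∪out(0)=∅
  fail(9) 'deea': from fail(8)=2 chase 'a': 2 ⇒ 12;  out=∅∪out(12)=∅
  fail(6) 'ecbbc': from fail(5)=0 chase 'c': 0 ⇒ 14;  out={1}∪out(14)={1}
  fail(10) 'deeaa': from fail(9)=12 chase 'a': 12→17→0 ⇒ 17;  out=∅∪out(17)=∅
  fail(11) 'deeaab': from fail(10)=17 chase 'b': 17→0 ⇒ 0;  out={2}∪out(0)={2}

Run:
i=0 'a': node 0→17
i=1 'd': node 17→18  emit P0@[1:1],P5@[0:1]
i=2 'e': node 18→7 (fail-walked)
i=3 'a': node 7→12 (fail-walked)
i=4 'd': node 12→13  emit P0@[4:4],P3@[2:4],P5@[3:4]
i=5 'e': node 13→7 (fail-walked)
i=6 'c': node 7→3 (fail-walked)
i=7 'b': node 3→4
i=8 'b': node 4→5
i=9 'c': node 5→6  emit P1@[5:9]
i=10 'e': node 6→2 (fail-walked)
i=11 'e': node 2→2 (fail-walked)
i=12 'e': node 2→2 (fail-walked)
i=13 'c': node 2→3
i=14 'b': node 3→4
i=15 'b': node 4→5
i=16 'c': node 5→6  emit P1@[12:16]
i=17 'a': node 6→17 (fail-walked)
i=18 'a': node 17→17 (fail-walked)
i=19 'd': node 17→18  emit P0@[19:19],P5@[18:19]
i=20 'e': node 18→7 (fail-walked)
i=21 'e': node 7→8
i=22 'a': node 8→9
i=23 'a': node 9→10
i=24 'b': node 10→11  emit P2@[19:24]

Result: [[1,0],[1,5],[4,0],[4,3],[4,5],[9,1],[16,1],[19,0],[19,5],[24,2]]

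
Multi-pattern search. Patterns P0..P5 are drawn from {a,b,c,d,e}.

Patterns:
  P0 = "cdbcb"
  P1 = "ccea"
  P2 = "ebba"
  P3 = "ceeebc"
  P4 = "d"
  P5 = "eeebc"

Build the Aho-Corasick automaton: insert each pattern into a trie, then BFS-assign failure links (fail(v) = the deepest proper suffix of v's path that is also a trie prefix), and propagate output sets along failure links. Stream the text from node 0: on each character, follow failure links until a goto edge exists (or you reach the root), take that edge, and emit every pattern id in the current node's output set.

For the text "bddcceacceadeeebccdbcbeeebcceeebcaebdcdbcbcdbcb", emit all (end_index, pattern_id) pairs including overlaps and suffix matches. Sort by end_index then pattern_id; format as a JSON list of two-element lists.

Construct AC machine:
Trie nodes:
  0='ε' goto c→1 d→18 e→9
  1='c' goto c→6 d→2 e→13
  2='cd' goto b→3
  3='cdb' goto c→4
  4='cdbc' goto b→5
  5='cdbcb' goto ·  [P0 ends]
  6='cc' goto e→7
  7='cce' goto a→8
  8='ccea' goto ·  [P1 ends]
  9='e' goto b→10 e→19
  10='eb' goto b→11
  11='ebb' goto a→12
  12='ebba' goto ·  [P2 ends]
  13='ce' goto e→14
  14='cee' goto e→15
  15='ceee' goto b→16
  16='ceeeb' goto c→17
  17='ceeebc' goto ·  [P3 ends]
  18='d' goto ·  [P4 ends]
  19='ee' goto e→20
  20='eee' goto b→21
  21='eeeb' goto c→22
  22='eeebc' goto ·  [P5 ends]

Failure links (BFS by depth):
  n1('c'): parent n0 fail=0; on 'c' 0 → fail=0;  out ∅∪∅=∅
  n9('e'): parent n0 fail=0; on 'e' 0 → fail=0;  out ∅∪∅=∅
  n18('d'): parent n0 fail=0; on 'd' 0 → fail=0;  out {4}∪∅={4}
  n2('cd'): parent n1 fail=0; on 'd' 0 → fail=18;  out ∅∪{4}={4}
  n6('cc'): parent n1 fail=0; on 'c' 0 → fail=1;  out ∅∪∅=∅
  n10('eb'): parent n9 fail=0; on 'b' 0 → fail=0;  out ∅∪∅=∅
  n13('ce'): parent n1 fail=0; on 'e' 0 → fail=9;  out ∅∪∅=∅
  n19('ee'): parent n9 fail=0; on 'e' 0 → fail=9;  out ∅∪∅=∅
  n3('cdb'): parent n2 fail=18; on 'b' 18→0 → fail=0;  out ∅∪∅=∅
  n7('cce'): parent n6 fail=1; on 'e' 1 → fail=13;  out ∅∪∅=∅
  n11('ebb'): parent n10 fail=0; on 'b' 0 → fail=0;  out ∅∪∅=∅
  n14('cee'): parent n13 fail=9; on 'e' 9 → fail=19;  out ∅∪∅=∅
  n20('eee'): parent n19 fail=9; on 'e' 9 → fail=19;  out ∅∪∅=∅
  n4('cdbc'): parent n3 fail=0; on 'c' 0 → fail=1;  out ∅∪∅=∅
  n8('ccea'): parent n7 fail=13; on 'a' 13→9→0 → fail=0;  out {1}∪∅={1}
  n12('ebba'): parent n11 fail=0; on 'a' 0 → fail=0;  out {2}∪∅={2}
  n15('ceee'): parent n14 fail=19; on 'e' 19 → fail=20;  out ∅∪∅=∅
  n21('eeeb'): parent n20 fail=19; on 'b' 19→9 → fail=10;  out ∅∪∅=∅
  n5('cdbcb'): parent n4 fail=1; on 'b' 1→0 → fail=0;  out {0}∪∅={0}
  n16('ceeeb'): parent n15 fail=20; on 'b' 20 → fail=21;  out ∅∪∅=∅
  n22('eeebc'): parent n21 fail=10; on 'c' 10→0 → fail=1;  out {5}∪∅={5}
  n17('ceeebc'): parent n16 fail=21; on 'c' 21 → fail=22;  out {3}∪{5}={3,5}

Text stream:
pos 0 'b': at 0
pos 1 'd': at 18  ** P4@[1:1]
pos 2 'd': at 18 ·f  ** P4@[2:2]
pos 3 'c': at 1 ·f
pos 4 'c': at 6
pos 5 'e': at 7
pos 6 'a': at 8  ** P1@[3:6]
pos 7 'c': at 1 ·f
pos 8 'c': at 6
pos 9 'e': at 7
pos 10 'a': at 8  ** P1@[7:10]
pos 11 'd': at 18 ·f  ** P4@[11:11]
pos 12 'e': at 9 ·f
pos 13 'e': at 19
pos 14 'e': at 20
pos 15 'b': at 21
pos 16 'c': at 22  ** P5@[12:16]
pos 17 'c': at 6 ·f
pos 18 'd': at 2 ·f  ** P4@[18:18]
pos 19 'b': at 3
pos 20 'c': at 4
pos 21 'b': at 5  ** P0@[17:21]
pos 22 'e': at 9 ·f
pos 23 'e': at 19
pos 24 'e': at 20
pos 25 'b': at 21
pos 26 'c': at 22  ** P5@[22:26]
pos 27 'c': at 6 ·f
pos 28 'e': at 7
pos 29 'e': at 14 ·f
pos 30 'e': at 15
pos 31 'b': at 16
pos 32 'c': at 17  ** P3@[27:32],P5@[28:32]
pos 33 'a': at 0 ·f
pos 34 'e': at 9
pos 35 'b': at 10
pos 36 'd': at 18 ·f  ** P4@[36:36]
pos 37 'c': at 1 ·f
pos 38 'd': at 2  ** P4@[38:38]
pos 39 'b': at 3
pos 40 'c': at 4
pos 41 'b': at 5  ** P0@[37:41]
pos 42 'c': at 1 ·f
pos 43 'd': at 2  ** P4@[43:43]
pos 44 'b': at 3
pos 45 'c': at 4
pos 46 'b': at 5  ** P0@[42:46]

Result: [[1,4],[2,4],[6,1],[10,1],[11,4],[16,5],[18,4],[21,0],[26,5],[32,3],[32,5],[36,4],[38,4],[41,0],[43,4],[46,0]]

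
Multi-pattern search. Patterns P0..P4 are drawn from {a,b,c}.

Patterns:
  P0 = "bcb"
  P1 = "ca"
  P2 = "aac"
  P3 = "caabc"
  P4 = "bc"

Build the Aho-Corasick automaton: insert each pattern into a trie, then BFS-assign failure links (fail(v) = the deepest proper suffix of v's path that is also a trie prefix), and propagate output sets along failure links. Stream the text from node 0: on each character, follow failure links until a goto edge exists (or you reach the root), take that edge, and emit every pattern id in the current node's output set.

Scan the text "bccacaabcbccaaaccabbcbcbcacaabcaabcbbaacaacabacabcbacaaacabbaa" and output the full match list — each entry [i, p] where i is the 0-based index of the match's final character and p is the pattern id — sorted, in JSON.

Construct AC machine:
Trie nodes:
  0='ε' goto a→6 b→1 c→4
  1='b' goto c→2
  2='bc' goto b→3  ←P4
  3='bcb' goto ·  ←P0
  4='c' goto a→5
  5='ca' goto a→9  ←P1
  6='a' goto a→7
  7='aa' goto c→8
  8='aac' goto ·  ←P2
  9='caa' goto b→10
  10='caab' goto c→11
  11='caabc' goto ·  ←P3

BFS fail/out derivation:
  n1('b'): parent n0 fail=0; on 'b' 0 → fail=0;  out ∅∪∅=∅
  n4('c'): parent n0 fail=0; on 'c' 0 → fail=0;  out ∅∪∅=∅
  n6('a'): parent n0 fail=0; on 'a' 0 → fail=0;  out ∅∪∅=∅
  n2('bc'): parent n1 fail=0; on 'c' 0 → fail=4;  out {4}∪∅={4}
  n5('ca'): parent n4 fail=0; on 'a' 0 → fail=6;  out {1}∪∅={1}
  n7('aa'): parent n6 fail=0; on 'a' 0 → fail=6;  out ∅∪∅=∅
  n3('bcb'): parent n2 fail=4; on 'b' 4→0 → fail=1;  out {0}∪∅={0}
  n8('aac'): parent n7 fail=6; on 'c' 6→0 → fail=4;  out {2}∪∅={2}
  n9('caa'): parent n5 fail=6; on 'a' 6 → fail=7;  out ∅∪∅=∅
  n10('caab'): parent n9 fail=7; on 'b' 7→6→0 → fail=1;  out ∅∪∅=∅
  n11('caabc'): parent n10 fail=1; on 'c' 1 → fail=2;  out {3}∪{4}={3,4}

Run:
pos 0 'b': at 1
pos 1 'c': at 2  ** P4@[0:1]
pos 2 'c': at 4 (via fail)
pos 3 'a': at 5  ** P1@[2:3]
pos 4 'c': at 4 (via fail)
pos 5 'a': at 5  ** P1@[4:5]
pos 6 'a': at 9
pos 7 'b': at 10
pos 8 'c': at 11  ** P3@[4:8],P4@[7:8]
pos 9 'b': at 3 (via fail)  ** P0@[7:9]
pos 10 'c': at 2 (via fail)  ** P4@[9:10]
pos 11 'c': at 4 (via fail)
pos 12 'a': at 5  ** P1@[11:12]
pos 13 'a': at 9
pos 14 'a': at 7 (via fail)
pos 15 'c': at 8  ** P2@[13:15]
pos 16 'c': at 4 (via fail)
pos 17 'a': at 5  ** P1@[16:17]
pos 18 'b': at 1 (via fail)
pos 19 'b': at 1 (via fail)
pos 20 'c': at 2  ** P4@[19:20]
pos 21 'b': at 3  ** P0@[19:21]
pos 22 'c': at 2 (via fail)  ** P4@[21:22]
pos 23 'b': at 3  ** P0@[21:23]
pos 24 'c': at 2 (via fail)  ** P4@[23:24]
pos 25 'a': at 5 (via fail)  ** P1@[24:25]
pos 26 'c': at 4 (via fail)
pos 27 'a': at 5  ** P1@[26:27]
pos 28 'a': at 9
pos 29 'b': at 10
pos 30 'c': at 11  ** P3@[26:30],P4@[29:30]
pos 31 'a': at 5 (via fail)  ** P1@[30:31]
pos 32 'a': at 9
pos 33 'b': at 10
pos 34 'c': at 11  ** P3@[30:34],P4@[33:34]
pos 35 'b': at 3 (via fail)  ** P0@[33:35]
pos 36 'b': at 1 (via fail)
pos 37 'a': at 6 (via fail)
pos 38 'a': at 7
pos 39 'c': at 8  ** P2@[37:39]
pos 40 'a': at 5 (via fail)  ** P1@[39:40]
pos 41 'a': at 9
pos 42 'c': at 8 (via fail)  ** P2@[40:42]
pos 43 'a': at 5 (via fail)  ** P1@[42:43]
pos 44 'b': at 1 (via fail)
pos 45 'a': at 6 (via fail)
pos 46 'c': at 4 (via fail)
pos 47 'a': at 5  ** P1@[46:47]
pos 48 'b': at 1 (via fail)
pos 49 'c': at 2  ** P4@[48:49]
pos 50 'b': at 3  ** P0@[48:50]
pos 51 'a': at 6 (via fail)
pos 52 'c': at 4 (via fail)
pos 53 'a': at 5  ** P1@[52:53]
pos 54 'a': at 9
pos 55 'a': at 7 (via fail)
pos 56 'c': at 8  ** P2@[54:56]
pos 57 'a': at 5 (via fail)  ** P1@[56:57]
pos 58 'b': at 1 (via fail)
pos 59 'b': at 1 (via fail)
pos 60 'a': at 6 (via fail)
pos 61 'a': at 7

All matches (sorted): [[1,4],[3,1],[5,1],[8,3],[8,4],[9,0],[10,4],[12,1],[15,2],[17,1],[20,4],[21,0],[22,4],[23,0],[24,4],[25,1],[27,1],[30,3],[30,4],[31,1],[34,3],[34,4],[35,0],[39,2],[40,1],[42,2],[43,1],[47,1],[49,4],[50,0],[53,1],[56,2],[57,1]]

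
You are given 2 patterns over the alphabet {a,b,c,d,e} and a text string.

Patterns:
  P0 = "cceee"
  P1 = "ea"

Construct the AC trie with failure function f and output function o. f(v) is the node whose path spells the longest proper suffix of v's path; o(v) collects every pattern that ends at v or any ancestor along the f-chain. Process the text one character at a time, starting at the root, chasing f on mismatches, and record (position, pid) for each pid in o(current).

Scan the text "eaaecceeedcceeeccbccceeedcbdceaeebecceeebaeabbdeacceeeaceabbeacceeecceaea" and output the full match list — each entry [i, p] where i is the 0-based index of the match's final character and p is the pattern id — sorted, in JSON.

Construct AC machine:
Trie (insert patterns):
  0='ε' goto c→1 e→6
  1='c' goto c→2
  2='cc' goto e→3
  3='cce' goto e→4
  4='ccee' goto e→5
  5='cceee' goto ·  ←P0
  6='e' goto a→7
  7='ea' goto ·  ←P1

BFS fail/out derivation:
  fail(1) 'c': from fail(0)=0 chase 'c': 0 ⇒ 0;  out=∅∪out(0)=∅
  fail(6) 'e': from fail(0)=0 chase 'e': 0 ⇒ 0;  out=∅∪out(0)=∅
  fail(2) 'cc': from fail(1)=0 chase 'c': 0 ⇒ 1;  out=∅∪out(1)=∅
  fail(7) 'ea': from fail(6)=0 chase 'a': 0 ⇒ 0;  out={1}∪out(0)={1}
  fail(3) 'cce': from fail(2)=1 chase 'e': 1→0 ⇒ 6;  out=∅∪out(6)=∅
  fail(4) 'ccee': from fail(3)=6 chase 'e': 6→0 ⇒ 6;  out=∅∪out(6)=∅
  fail(5) 'cceee': from fail(4)=6 chase 'e': 6→0 ⇒ 6;  out={0}∪out(6)={0}

Text stream:
i=0 'e': node 0→6
i=1 'a': node 6→7  → match P1@[0:1]
i=2 'a': node 7→0 (fail-walked)
i=3 'e': node 0→6
i=4 'c': node 6→1 (fail-walked)
i=5 'c': node 1→2
i=6 'e': node 2→3
i=7 'e': node 3→4
i=8 'e': node 4→5  → match P0@[4:8]
i=9 'd': node 5→0 (fail-walked)
i=10 'c': node 0→1
i=11 'c': node 1→2
i=12 'e': node 2→3
i=13 'e': node 3→4
i=14 'e': node 4→5  → match P0@[10:14]
i=15 'c': node 5→1 (fail-walked)
i=16 'c': node 1→2
i=17 'b': node 2→0 (fail-walked)
i=18 'c': node 0→1
i=19 'c': node 1→2
i=20 'c': node 2→2 (fail-walked)
i=21 'e': node 2→3
i=22 'e': node 3→4
i=23 'e': node 4→5  → match P0@[19:23]
i=24 'd': node 5→0 (fail-walked)
i=25 'c': node 0→1
i=26 'b': node 1→0 (fail-walked)
i=27 'd': node 0→0
i=28 'c': node 0→1
i=29 'e': node 1→6 (fail-walked)
i=30 'a': node 6→7  → match P1@[29:30]
i=31 'e': node 7→6 (fail-walked)
i=32 'e': node 6→6 (fail-walked)
i=33 'b': node 6→0 (fail-walked)
i=34 'e': node 0→6
i=35 'c': node 6→1 (fail-walked)
i=36 'c': node 1→2
i=37 'e': node 2→3
i=38 'e': node 3→4
i=39 'e': node 4→5  → match P0@[35:39]
i=40 'b': node 5→0 (fail-walked)
i=41 'a': node 0→0
i=42 'e': node 0→6
i=43 'a': node 6→7  → match P1@[42:43]
i=44 'b': node 7→0 (fail-walked)
i=45 'b': node 0→0
i=46 'd': node 0→0
i=47 'e': node 0→6
i=48 'a': node 6→7  → match P1@[47:48]
i=49 'c': node 7→1 (fail-walked)
i=50 'c': node 1→2
i=51 'e': node 2→3
i=52 'e': node 3→4
i=53 'e': node 4→5  → match P0@[49:53]
i=54 'a': node 5→7 (fail-walked)  → match P1@[53:54]
i=55 'c': node 7→1 (fail-walked)
i=56 'e': node 1→6 (fail-walked)
i=57 'a': node 6→7  → match P1@[56:57]
i=58 'b': node 7→0 (fail-walked)
i=59 'b': node 0→0
i=60 'e': node 0→6
i=61 'a': node 6→7  → match P1@[60:61]
i=62 'c': node 7→1 (fail-walked)
i=63 'c': node 1→2
i=64 'e': node 2→3
i=65 'e': node 3→4
i=66 'e': node 4→5  → match P0@[62:66]
i=67 'c': node 5→1 (fail-walked)
i=68 'c': node 1→2
i=69 'e': node 2→3
i=70 'a': node 3→7 (fail-walked)  → match P1@[69:70]
i=71 'e': node 7→6 (fail-walked)
i=72 'a': node 6→7  → match P1@[71:72]

Result: [[1,1],[8,0],[14,0],[23,0],[30,1],[39,0],[43,1],[48,1],[53,0],[54,1],[57,1],[61,1],[66,0],[70,1],[72,1]]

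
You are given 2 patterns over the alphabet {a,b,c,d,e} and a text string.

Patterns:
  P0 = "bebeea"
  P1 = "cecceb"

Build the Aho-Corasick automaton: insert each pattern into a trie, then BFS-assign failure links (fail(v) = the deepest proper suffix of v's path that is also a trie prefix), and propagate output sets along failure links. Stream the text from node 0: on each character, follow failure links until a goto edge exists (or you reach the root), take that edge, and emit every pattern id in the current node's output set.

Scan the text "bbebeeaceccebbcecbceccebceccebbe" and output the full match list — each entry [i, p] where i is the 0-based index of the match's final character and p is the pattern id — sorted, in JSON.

Build:
Trie nodes:
  n0 'ε': b→1 c→7
  n1 'b': e→2
  n2 'be': b→3
  n3 'beb': e→4
  n4 'bebe': e→5
  n5 'bebee': a→6
  n6 'bebeea': ·  ←P0
  n7 'c': e→8
  n8 'ce': c→9
  n9 'cec': c→10
  n10 'cecc': e→11
  n11 'cecce': b→12
  n12 'cecceb': ·  ←P1

Failure links (BFS by depth):
  fail(1) 'b': from fail(0)=0 chase 'b': 0 ⇒ 0;  out=∅∪out(0)=∅
  fail(7) 'c': from fail(0)=0 chase 'c': 0 ⇒ 0;  out=∅∪out(0)=∅
  fail(2) 'be': from fail(1)=0 chase 'e': 0 ⇒ 0;  out=∅∪out(0)=∅
  fail(8) 'ce': from fail(7)=0 chase 'e': 0 ⇒ 0;  out=∅∪out(0)=∅
  fail(3) 'beb': from fail(2)=0 chase 'b': 0 ⇒ 1;  out=∅∪out(1)=∅
  fail(9) 'cec': from fail(8)=0 chase 'c': 0 ⇒ 7;  out=∅∪out(7)=∅
  fail(4) 'bebe': from fail(3)=1 chase 'e': 1 ⇒ 2;  out=∅∪out(2)=∅
  fail(10) 'cecc': from fail(9)=7 chase 'c': 7→0 ⇒ 7;  out=∅∪out(7)=∅
  fail(5) 'bebee': from fail(4)=2 chase 'e': 2→0 ⇒ 0;  out=∅∪out(0)=∅
  fail(11) 'cecce': from fail(10)=7 chase 'e': 7 ⇒ 8;  out=∅∪out(8)=∅
  fail(6) 'bebeea': from fail(5)=0 chase 'a': 0 ⇒ 0;  out={0}∪out(0)={0}
  fail(12) 'cecceb': from fail(11)=8 chase 'b': 8→0 ⇒ 1;  out={1}∪out(1)={1}

Run:
i=0 'b': node 0→1
i=1 'b': node 1→1 (via fail)
i=2 'e': node 1→2
i=3 'b': node 2→3
i=4 'e': node 3→4
i=5 'e': node 4→5
i=6 'a': node 5→6  → match P0@[1:6]
i=7 'c': node 6→7 (via fail)
i=8 'e': node 7→8
i=9 'c': node 8→9
i=10 'c': node 9→10
i=11 'e': node 10→11
i=12 'b': node 11→12  → match P1@[7:12]
i=13 'b': node 12→1 (via fail)
i=14 'c': node 1→7 (via fail)
i=15 'e': node 7→8
i=16 'c': node 8→9
i=17 'b': node 9→1 (via fail)
i=18 'c': node 1→7 (via fail)
i=19 'e': node 7→8
i=20 'c': node 8→9
i=21 'c': node 9→10
i=22 'e': node 10→11
i=23 'b': node 11→12  → match P1@[18:23]
i=24 'c': node 12→7 (via fail)
i=25 'e': node 7→8
i=26 'c': node 8→9
i=27 'c': node 9→10
i=28 'e': node 10→11
i=29 'b': node 11→12  → match P1@[24:29]
i=30 'b': node 12→1 (via fail)
i=31 'e': node 1→2

Matches: [[6,0],[12,1],[23,1],[29,1]]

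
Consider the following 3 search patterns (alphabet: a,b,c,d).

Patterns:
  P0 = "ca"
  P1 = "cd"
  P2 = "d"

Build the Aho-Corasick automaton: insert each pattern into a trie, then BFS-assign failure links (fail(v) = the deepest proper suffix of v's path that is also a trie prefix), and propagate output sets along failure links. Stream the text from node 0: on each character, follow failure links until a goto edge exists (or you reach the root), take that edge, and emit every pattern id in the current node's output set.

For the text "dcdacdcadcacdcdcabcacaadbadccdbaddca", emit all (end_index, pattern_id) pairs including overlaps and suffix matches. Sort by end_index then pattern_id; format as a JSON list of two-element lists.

Construct AC machine:
Trie nodes:
  0='ε' goto c→1 d→4
  1='c' goto a→2 d→3
  2='ca' goto ·  ←P0
  3='cd' goto ·  ←P1
  4='d' goto ·  ←P2

BFS fail/out derivation:
  n1('c'): parent n0 fail=0; on 'c' 0 → fail=0;  out ∅∪∅=∅
  n4('d'): parent n0 fail=0; on 'd' 0 → fail=0;  out {2}∪∅={2}
  n2('ca'): parent n1 fail=0; on 'a' 0 → fail=0;  out {0}∪∅={0}
  n3('cd'): parent n1 fail=0; on 'd' 0 → fail=4;  out {1}∪{2}={1,2}

Text stream:
[0] read 'd'  n0⇒n4  emit P2@[0:0]
[1] read 'c'  n4⇒n1 (via fail)
[2] read 'd'  n1⇒n3  emit P1@[1:2],P2@[2:2]
[3] read 'a'  n3⇒n0 (via fail)
[4] read 'c'  n0⇒n1
[5] read 'd'  n1⇒n3  emit P1@[4:5],P2@[5:5]
[6] read 'c'  n3⇒n1 (via fail)
[7] read 'a'  n1⇒n2  emit P0@[6:7]
[8] read 'd'  n2⇒n4 (via fail)  emit P2@[8:8]
[9] read 'c'  n4⇒n1 (via fail)
[10] read 'a'  n1⇒n2  emit P0@[9:10]
[11] read 'c'  n2⇒n1 (via fail)
[12] read 'd'  n1⇒n3  emit P1@[11:12],P2@[12:12]
[13] read 'c'  n3⇒n1 (via fail)
[14] read 'd'  n1⇒n3  emit P1@[13:14],P2@[14:14]
[15] read 'c'  n3⇒n1 (via fail)
[16] read 'a'  n1⇒n2  emit P0@[15:16]
[17] read 'b'  n2⇒n0 (via fail)
[18] read 'c'  n0⇒n1
[19] read 'a'  n1⇒n2  emit P0@[18:19]
[20] read 'c'  n2⇒n1 (via fail)
[21] read 'a'  n1⇒n2  emit P0@[20:21]
[22] read 'a'  n2⇒n0 (via fail)
[23] read 'd'  n0⇒n4  emit P2@[23:23]
[24] read 'b'  n4⇒n0 (via fail)
[25] read 'a'  n0⇒n0
[26] read 'd'  n0⇒n4  emit P2@[26:26]
[27] read 'c'  n4⇒n1 (via fail)
[28] read 'c'  n1⇒n1 (via fail)
[29] read 'd'  n1⇒n3  emit P1@[28:29],P2@[29:29]
[30] read 'b'  n3⇒n0 (via fail)
[31] read 'a'  n0⇒n0
[32] read 'd'  n0⇒n4  emit P2@[32:32]
[33] read 'd'  n4⇒n4 (via fail)  emit P2@[33:33]
[34] read 'c'  n4⇒n1 (via fail)
[35] read 'a'  n1⇒n2  emit P0@[34:35]

All matches (sorted): [[0,2],[2,1],[2,2],[5,1],[5,2],[7,0],[8,2],[10,0],[12,1],[12,2],[14,1],[14,2],[16,0],[19,0],[21,0],[23,2],[26,2],[29,1],[29,2],[32,2],[33,2],[35,0]]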